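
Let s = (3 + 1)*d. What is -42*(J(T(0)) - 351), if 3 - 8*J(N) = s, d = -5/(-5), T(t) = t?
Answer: 58989/4 ≈ 14747.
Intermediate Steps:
d = 1 (d = -5*(-1/5) = 1)
s = 4 (s = (3 + 1)*1 = 4*1 = 4)
J(N) = -1/8 (J(N) = 3/8 - 1/8*4 = 3/8 - 1/2 = -1/8)
-42*(J(T(0)) - 351) = -42*(-1/8 - 351) = -42*(-2809/8) = 58989/4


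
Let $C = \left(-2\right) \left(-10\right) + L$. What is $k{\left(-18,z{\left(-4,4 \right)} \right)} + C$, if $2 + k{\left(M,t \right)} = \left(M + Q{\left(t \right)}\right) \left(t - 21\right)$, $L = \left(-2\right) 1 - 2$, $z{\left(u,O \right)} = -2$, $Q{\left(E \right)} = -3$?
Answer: $497$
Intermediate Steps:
$L = -4$ ($L = -2 - 2 = -4$)
$k{\left(M,t \right)} = -2 + \left(-21 + t\right) \left(-3 + M\right)$ ($k{\left(M,t \right)} = -2 + \left(M - 3\right) \left(t - 21\right) = -2 + \left(-3 + M\right) \left(-21 + t\right) = -2 + \left(-21 + t\right) \left(-3 + M\right)$)
$C = 16$ ($C = \left(-2\right) \left(-10\right) - 4 = 20 - 4 = 16$)
$k{\left(-18,z{\left(-4,4 \right)} \right)} + C = \left(61 - -378 - -6 - -36\right) + 16 = \left(61 + 378 + 6 + 36\right) + 16 = 481 + 16 = 497$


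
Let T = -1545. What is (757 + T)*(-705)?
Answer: 555540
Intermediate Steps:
(757 + T)*(-705) = (757 - 1545)*(-705) = -788*(-705) = 555540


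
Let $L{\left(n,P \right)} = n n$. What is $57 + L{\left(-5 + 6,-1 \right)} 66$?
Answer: $123$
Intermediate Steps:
$L{\left(n,P \right)} = n^{2}$
$57 + L{\left(-5 + 6,-1 \right)} 66 = 57 + \left(-5 + 6\right)^{2} \cdot 66 = 57 + 1^{2} \cdot 66 = 57 + 1 \cdot 66 = 57 + 66 = 123$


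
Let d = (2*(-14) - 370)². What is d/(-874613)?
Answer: -158404/874613 ≈ -0.18111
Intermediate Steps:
d = 158404 (d = (-28 - 370)² = (-398)² = 158404)
d/(-874613) = 158404/(-874613) = 158404*(-1/874613) = -158404/874613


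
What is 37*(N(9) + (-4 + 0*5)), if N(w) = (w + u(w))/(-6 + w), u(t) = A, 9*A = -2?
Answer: -1073/27 ≈ -39.741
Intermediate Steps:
A = -2/9 (A = (⅑)*(-2) = -2/9 ≈ -0.22222)
u(t) = -2/9
N(w) = (-2/9 + w)/(-6 + w) (N(w) = (w - 2/9)/(-6 + w) = (-2/9 + w)/(-6 + w))
37*(N(9) + (-4 + 0*5)) = 37*((-2/9 + 9)/(-6 + 9) + (-4 + 0*5)) = 37*((79/9)/3 + (-4 + 0)) = 37*((⅓)*(79/9) - 4) = 37*(79/27 - 4) = 37*(-29/27) = -1073/27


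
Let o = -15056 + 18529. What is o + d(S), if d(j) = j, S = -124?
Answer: 3349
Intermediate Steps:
o = 3473
o + d(S) = 3473 - 124 = 3349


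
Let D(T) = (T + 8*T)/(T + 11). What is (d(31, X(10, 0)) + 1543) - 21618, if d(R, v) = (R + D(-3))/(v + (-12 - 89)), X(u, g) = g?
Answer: -16220821/808 ≈ -20075.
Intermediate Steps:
D(T) = 9*T/(11 + T) (D(T) = (9*T)/(11 + T) = 9*T/(11 + T))
d(R, v) = (-27/8 + R)/(-101 + v) (d(R, v) = (R + 9*(-3)/(11 - 3))/(v + (-12 - 89)) = (R + 9*(-3)/8)/(v - 101) = (R + 9*(-3)*(1/8))/(-101 + v) = (R - 27/8)/(-101 + v) = (-27/8 + R)/(-101 + v))
(d(31, X(10, 0)) + 1543) - 21618 = ((-27/8 + 31)/(-101 + 0) + 1543) - 21618 = ((221/8)/(-101) + 1543) - 21618 = (-1/101*221/8 + 1543) - 21618 = (-221/808 + 1543) - 21618 = 1246523/808 - 21618 = -16220821/808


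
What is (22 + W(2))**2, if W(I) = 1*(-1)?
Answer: 441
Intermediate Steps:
W(I) = -1
(22 + W(2))**2 = (22 - 1)**2 = 21**2 = 441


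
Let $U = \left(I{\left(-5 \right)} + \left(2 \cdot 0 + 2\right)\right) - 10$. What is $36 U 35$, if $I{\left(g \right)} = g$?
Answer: $-16380$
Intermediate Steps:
$U = -13$ ($U = \left(-5 + \left(2 \cdot 0 + 2\right)\right) - 10 = \left(-5 + \left(0 + 2\right)\right) - 10 = \left(-5 + 2\right) - 10 = -3 - 10 = -13$)
$36 U 35 = 36 \left(-13\right) 35 = \left(-468\right) 35 = -16380$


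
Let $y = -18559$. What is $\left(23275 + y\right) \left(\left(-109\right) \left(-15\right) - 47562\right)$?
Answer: $-216591732$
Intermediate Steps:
$\left(23275 + y\right) \left(\left(-109\right) \left(-15\right) - 47562\right) = \left(23275 - 18559\right) \left(\left(-109\right) \left(-15\right) - 47562\right) = 4716 \left(1635 - 47562\right) = 4716 \left(-45927\right) = -216591732$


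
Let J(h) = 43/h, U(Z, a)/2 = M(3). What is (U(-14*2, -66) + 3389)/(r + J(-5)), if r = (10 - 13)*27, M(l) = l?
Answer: -2425/64 ≈ -37.891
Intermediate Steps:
U(Z, a) = 6 (U(Z, a) = 2*3 = 6)
r = -81 (r = -3*27 = -81)
(U(-14*2, -66) + 3389)/(r + J(-5)) = (6 + 3389)/(-81 + 43/(-5)) = 3395/(-81 + 43*(-1/5)) = 3395/(-81 - 43/5) = 3395/(-448/5) = 3395*(-5/448) = -2425/64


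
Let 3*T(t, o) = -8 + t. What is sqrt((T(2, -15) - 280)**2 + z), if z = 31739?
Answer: sqrt(111263) ≈ 333.56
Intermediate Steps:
T(t, o) = -8/3 + t/3 (T(t, o) = (-8 + t)/3 = -8/3 + t/3)
sqrt((T(2, -15) - 280)**2 + z) = sqrt(((-8/3 + (1/3)*2) - 280)**2 + 31739) = sqrt(((-8/3 + 2/3) - 280)**2 + 31739) = sqrt((-2 - 280)**2 + 31739) = sqrt((-282)**2 + 31739) = sqrt(79524 + 31739) = sqrt(111263)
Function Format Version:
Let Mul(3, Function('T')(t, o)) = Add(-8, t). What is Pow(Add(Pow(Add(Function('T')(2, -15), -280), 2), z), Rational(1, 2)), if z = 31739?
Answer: Pow(111263, Rational(1, 2)) ≈ 333.56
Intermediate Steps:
Function('T')(t, o) = Add(Rational(-8, 3), Mul(Rational(1, 3), t)) (Function('T')(t, o) = Mul(Rational(1, 3), Add(-8, t)) = Add(Rational(-8, 3), Mul(Rational(1, 3), t)))
Pow(Add(Pow(Add(Function('T')(2, -15), -280), 2), z), Rational(1, 2)) = Pow(Add(Pow(Add(Add(Rational(-8, 3), Mul(Rational(1, 3), 2)), -280), 2), 31739), Rational(1, 2)) = Pow(Add(Pow(Add(Add(Rational(-8, 3), Rational(2, 3)), -280), 2), 31739), Rational(1, 2)) = Pow(Add(Pow(Add(-2, -280), 2), 31739), Rational(1, 2)) = Pow(Add(Pow(-282, 2), 31739), Rational(1, 2)) = Pow(Add(79524, 31739), Rational(1, 2)) = Pow(111263, Rational(1, 2))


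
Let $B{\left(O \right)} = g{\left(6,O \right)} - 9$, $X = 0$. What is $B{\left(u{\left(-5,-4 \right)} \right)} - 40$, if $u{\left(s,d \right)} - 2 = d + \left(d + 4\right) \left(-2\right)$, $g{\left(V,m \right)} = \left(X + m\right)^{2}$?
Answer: $-45$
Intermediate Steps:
$g{\left(V,m \right)} = m^{2}$ ($g{\left(V,m \right)} = \left(0 + m\right)^{2} = m^{2}$)
$u{\left(s,d \right)} = -6 - d$ ($u{\left(s,d \right)} = 2 + \left(d + \left(d + 4\right) \left(-2\right)\right) = 2 + \left(d + \left(4 + d\right) \left(-2\right)\right) = 2 + \left(d - \left(8 + 2 d\right)\right) = 2 - \left(8 + d\right) = -6 - d$)
$B{\left(O \right)} = -9 + O^{2}$ ($B{\left(O \right)} = O^{2} - 9 = -9 + O^{2}$)
$B{\left(u{\left(-5,-4 \right)} \right)} - 40 = \left(-9 + \left(-6 - -4\right)^{2}\right) - 40 = \left(-9 + \left(-6 + 4\right)^{2}\right) - 40 = \left(-9 + \left(-2\right)^{2}\right) - 40 = \left(-9 + 4\right) - 40 = -5 - 40 = -45$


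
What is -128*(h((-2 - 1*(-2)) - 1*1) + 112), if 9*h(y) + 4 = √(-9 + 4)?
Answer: -128512/9 - 128*I*√5/9 ≈ -14279.0 - 31.802*I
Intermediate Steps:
h(y) = -4/9 + I*√5/9 (h(y) = -4/9 + √(-9 + 4)/9 = -4/9 + √(-5)/9 = -4/9 + (I*√5)/9 = -4/9 + I*√5/9)
-128*(h((-2 - 1*(-2)) - 1*1) + 112) = -128*((-4/9 + I*√5/9) + 112) = -128*(1004/9 + I*√5/9) = -128512/9 - 128*I*√5/9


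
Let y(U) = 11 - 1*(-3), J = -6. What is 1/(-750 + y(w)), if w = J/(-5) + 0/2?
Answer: -1/736 ≈ -0.0013587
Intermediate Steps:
w = 6/5 (w = -6/(-5) + 0/2 = -6*(-⅕) + 0*(½) = 6/5 + 0 = 6/5 ≈ 1.2000)
y(U) = 14 (y(U) = 11 + 3 = 14)
1/(-750 + y(w)) = 1/(-750 + 14) = 1/(-736) = -1/736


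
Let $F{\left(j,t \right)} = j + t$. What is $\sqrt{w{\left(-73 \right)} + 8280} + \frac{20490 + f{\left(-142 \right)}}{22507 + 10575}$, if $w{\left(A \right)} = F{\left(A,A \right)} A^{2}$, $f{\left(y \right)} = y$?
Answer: $\frac{10174}{16541} + i \sqrt{769754} \approx 0.61508 + 877.36 i$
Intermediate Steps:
$w{\left(A \right)} = 2 A^{3}$ ($w{\left(A \right)} = \left(A + A\right) A^{2} = 2 A A^{2} = 2 A^{3}$)
$\sqrt{w{\left(-73 \right)} + 8280} + \frac{20490 + f{\left(-142 \right)}}{22507 + 10575} = \sqrt{2 \left(-73\right)^{3} + 8280} + \frac{20490 - 142}{22507 + 10575} = \sqrt{2 \left(-389017\right) + 8280} + \frac{20348}{33082} = \sqrt{-778034 + 8280} + 20348 \cdot \frac{1}{33082} = \sqrt{-769754} + \frac{10174}{16541} = i \sqrt{769754} + \frac{10174}{16541} = \frac{10174}{16541} + i \sqrt{769754}$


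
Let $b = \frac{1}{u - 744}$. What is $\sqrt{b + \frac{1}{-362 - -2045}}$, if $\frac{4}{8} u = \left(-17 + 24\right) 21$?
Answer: $\frac{i \sqrt{51238}}{5610} \approx 0.040349 i$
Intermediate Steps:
$u = 294$ ($u = 2 \left(-17 + 24\right) 21 = 2 \cdot 7 \cdot 21 = 2 \cdot 147 = 294$)
$b = - \frac{1}{450}$ ($b = \frac{1}{294 - 744} = \frac{1}{-450} = - \frac{1}{450} \approx -0.0022222$)
$\sqrt{b + \frac{1}{-362 - -2045}} = \sqrt{- \frac{1}{450} + \frac{1}{-362 - -2045}} = \sqrt{- \frac{1}{450} + \frac{1}{-362 + 2045}} = \sqrt{- \frac{1}{450} + \frac{1}{1683}} = \sqrt{- \frac{137}{84150}} = \frac{i \sqrt{51238}}{5610}$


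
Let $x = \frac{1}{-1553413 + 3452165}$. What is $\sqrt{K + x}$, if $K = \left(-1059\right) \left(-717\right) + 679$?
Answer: $\frac{\sqrt{10702859629062905}}{118672} \approx 871.77$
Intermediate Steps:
$K = 759982$ ($K = 759303 + 679 = 759982$)
$x = \frac{1}{1898752} \approx 5.2666 \cdot 10^{-7}$
$\sqrt{K + x} = \sqrt{759982 + \frac{1}{1898752}} = \sqrt{\frac{1443017342465}{1898752}} = \frac{\sqrt{10702859629062905}}{118672}$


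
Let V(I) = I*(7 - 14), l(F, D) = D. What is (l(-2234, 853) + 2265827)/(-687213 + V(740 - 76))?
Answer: -2266680/691861 ≈ -3.2762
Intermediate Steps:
V(I) = -7*I (V(I) = I*(-7) = -7*I)
(l(-2234, 853) + 2265827)/(-687213 + V(740 - 76)) = (853 + 2265827)/(-687213 - 7*(740 - 76)) = 2266680/(-687213 - 7*664) = 2266680/(-687213 - 4648) = 2266680/(-691861) = 2266680*(-1/691861) = -2266680/691861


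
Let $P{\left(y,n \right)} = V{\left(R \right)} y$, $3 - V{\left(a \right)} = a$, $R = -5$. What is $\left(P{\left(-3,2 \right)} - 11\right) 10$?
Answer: $-350$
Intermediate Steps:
$V{\left(a \right)} = 3 - a$
$P{\left(y,n \right)} = 8 y$ ($P{\left(y,n \right)} = \left(3 - -5\right) y = \left(3 + 5\right) y = 8 y$)
$\left(P{\left(-3,2 \right)} - 11\right) 10 = \left(8 \left(-3\right) - 11\right) 10 = \left(-24 - 11\right) 10 = \left(-35\right) 10 = -350$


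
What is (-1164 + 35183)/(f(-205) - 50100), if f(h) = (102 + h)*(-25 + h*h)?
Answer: -34019/4376100 ≈ -0.0077738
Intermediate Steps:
f(h) = (-25 + h²)*(102 + h) (f(h) = (102 + h)*(-25 + h²) = (-25 + h²)*(102 + h))
(-1164 + 35183)/(f(-205) - 50100) = (-1164 + 35183)/((-2550 + (-205)³ - 25*(-205) + 102*(-205)²) - 50100) = 34019/((-2550 - 8615125 + 5125 + 102*42025) - 50100) = 34019/((-2550 - 8615125 + 5125 + 4286550) - 50100) = 34019/(-4326000 - 50100) = 34019/(-4376100) = 34019*(-1/4376100) = -34019/4376100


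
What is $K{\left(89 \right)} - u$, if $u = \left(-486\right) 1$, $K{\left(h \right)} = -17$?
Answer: $469$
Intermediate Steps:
$u = -486$
$K{\left(89 \right)} - u = -17 - -486 = -17 + 486 = 469$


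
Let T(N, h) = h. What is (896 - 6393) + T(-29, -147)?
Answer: -5644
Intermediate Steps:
(896 - 6393) + T(-29, -147) = (896 - 6393) - 147 = -5497 - 147 = -5644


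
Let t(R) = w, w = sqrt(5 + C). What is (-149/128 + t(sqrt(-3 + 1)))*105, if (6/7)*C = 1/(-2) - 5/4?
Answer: -15645/128 + 35*sqrt(426)/4 ≈ 58.371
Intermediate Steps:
C = -49/24 (C = 7*(1/(-2) - 5/4)/6 = 7*(1*(-1/2) - 5*1/4)/6 = 7*(-1/2 - 5/4)/6 = (7/6)*(-7/4) = -49/24 ≈ -2.0417)
w = sqrt(426)/12 (w = sqrt(5 - 49/24) = sqrt(71/24) = sqrt(426)/12 ≈ 1.7200)
t(R) = sqrt(426)/12
(-149/128 + t(sqrt(-3 + 1)))*105 = (-149/128 + sqrt(426)/12)*105 = -15645/128 + 35*sqrt(426)/4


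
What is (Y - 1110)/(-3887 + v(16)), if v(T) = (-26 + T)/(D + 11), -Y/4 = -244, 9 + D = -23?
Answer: 2814/81617 ≈ 0.034478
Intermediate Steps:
D = -32 (D = -9 - 23 = -32)
Y = 976 (Y = -4*(-244) = 976)
v(T) = 26/21 - T/21 (v(T) = (-26 + T)/(-32 + 11) = (-26 + T)/(-21) = (-26 + T)*(-1/21) = 26/21 - T/21)
(Y - 1110)/(-3887 + v(16)) = (976 - 1110)/(-3887 + (26/21 - 1/21*16)) = -134/(-3887 + (26/21 - 16/21)) = -134/(-3887 + 10/21) = -134/(-81617/21) = -134*(-21/81617) = 2814/81617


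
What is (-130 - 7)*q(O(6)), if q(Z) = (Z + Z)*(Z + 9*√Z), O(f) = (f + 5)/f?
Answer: -16577/18 - 1507*√66/2 ≈ -7042.4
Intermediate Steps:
O(f) = (5 + f)/f
q(Z) = 2*Z*(Z + 9*√Z) (q(Z) = (2*Z)*(Z + 9*√Z) = 2*Z*(Z + 9*√Z))
(-130 - 7)*q(O(6)) = (-130 - 7)*(2*((5 + 6)/6)² + 18*((5 + 6)/6)^(3/2)) = -137*(2*((⅙)*11)² + 18*((⅙)*11)^(3/2)) = -137*(2*(11/6)² + 18*(11/6)^(3/2)) = -137*(2*(121/36) + 18*(11*√66/36)) = -137*(121/18 + 11*√66/2) = -16577/18 - 1507*√66/2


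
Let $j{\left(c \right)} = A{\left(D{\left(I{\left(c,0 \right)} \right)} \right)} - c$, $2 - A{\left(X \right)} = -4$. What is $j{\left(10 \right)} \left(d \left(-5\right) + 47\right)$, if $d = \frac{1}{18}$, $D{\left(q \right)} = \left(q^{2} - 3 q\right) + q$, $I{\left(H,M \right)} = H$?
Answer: $- \frac{1682}{9} \approx -186.89$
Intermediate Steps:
$D{\left(q \right)} = q^{2} - 2 q$
$A{\left(X \right)} = 6$ ($A{\left(X \right)} = 2 - -4 = 2 + 4 = 6$)
$d = \frac{1}{18} \approx 0.055556$
$j{\left(c \right)} = 6 - c$
$j{\left(10 \right)} \left(d \left(-5\right) + 47\right) = \left(6 - 10\right) \left(\frac{1}{18} \left(-5\right) + 47\right) = \left(6 - 10\right) \left(- \frac{5}{18} + 47\right) = \left(-4\right) \frac{841}{18} = - \frac{1682}{9}$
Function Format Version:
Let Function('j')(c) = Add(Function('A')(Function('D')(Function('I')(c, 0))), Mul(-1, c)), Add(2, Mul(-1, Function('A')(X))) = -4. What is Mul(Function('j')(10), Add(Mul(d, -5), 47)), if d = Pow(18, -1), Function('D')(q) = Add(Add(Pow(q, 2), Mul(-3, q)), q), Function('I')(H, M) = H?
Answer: Rational(-1682, 9) ≈ -186.89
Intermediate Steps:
Function('D')(q) = Add(Pow(q, 2), Mul(-2, q))
Function('A')(X) = 6 (Function('A')(X) = Add(2, Mul(-1, -4)) = Add(2, 4) = 6)
d = Rational(1, 18) ≈ 0.055556
Function('j')(c) = Add(6, Mul(-1, c))
Mul(Function('j')(10), Add(Mul(d, -5), 47)) = Mul(Add(6, Mul(-1, 10)), Add(Mul(Rational(1, 18), -5), 47)) = Mul(Add(6, -10), Add(Rational(-5, 18), 47)) = Mul(-4, Rational(841, 18)) = Rational(-1682, 9)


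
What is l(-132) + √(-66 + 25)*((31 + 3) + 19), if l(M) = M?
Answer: -132 + 53*I*√41 ≈ -132.0 + 339.37*I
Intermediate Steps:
l(-132) + √(-66 + 25)*((31 + 3) + 19) = -132 + √(-66 + 25)*((31 + 3) + 19) = -132 + √(-41)*(34 + 19) = -132 + (I*√41)*53 = -132 + 53*I*√41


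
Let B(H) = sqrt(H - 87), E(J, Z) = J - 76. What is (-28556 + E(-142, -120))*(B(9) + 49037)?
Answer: -1410990638 - 28774*I*sqrt(78) ≈ -1.411e+9 - 2.5413e+5*I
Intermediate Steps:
E(J, Z) = -76 + J
B(H) = sqrt(-87 + H)
(-28556 + E(-142, -120))*(B(9) + 49037) = (-28556 + (-76 - 142))*(sqrt(-87 + 9) + 49037) = (-28556 - 218)*(sqrt(-78) + 49037) = -28774*(I*sqrt(78) + 49037) = -28774*(49037 + I*sqrt(78)) = -1410990638 - 28774*I*sqrt(78)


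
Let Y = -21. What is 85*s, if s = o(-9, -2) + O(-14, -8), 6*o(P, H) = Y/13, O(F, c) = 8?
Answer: 17085/26 ≈ 657.12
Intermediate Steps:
o(P, H) = -7/26 (o(P, H) = (-21/13)/6 = (-21*1/13)/6 = (⅙)*(-21/13) = -7/26)
s = 201/26 (s = -7/26 + 8 = 201/26 ≈ 7.7308)
85*s = 85*(201/26) = 17085/26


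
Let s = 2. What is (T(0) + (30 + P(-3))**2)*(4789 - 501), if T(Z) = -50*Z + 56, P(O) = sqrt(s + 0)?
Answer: 4107904 + 257280*sqrt(2) ≈ 4.4718e+6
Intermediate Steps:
P(O) = sqrt(2) (P(O) = sqrt(2 + 0) = sqrt(2))
T(Z) = 56 - 50*Z
(T(0) + (30 + P(-3))**2)*(4789 - 501) = ((56 - 50*0) + (30 + sqrt(2))**2)*(4789 - 501) = ((56 + 0) + (30 + sqrt(2))**2)*4288 = (56 + (30 + sqrt(2))**2)*4288 = 240128 + 4288*(30 + sqrt(2))**2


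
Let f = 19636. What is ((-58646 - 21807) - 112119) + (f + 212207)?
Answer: 39271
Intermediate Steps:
((-58646 - 21807) - 112119) + (f + 212207) = ((-58646 - 21807) - 112119) + (19636 + 212207) = (-80453 - 112119) + 231843 = -192572 + 231843 = 39271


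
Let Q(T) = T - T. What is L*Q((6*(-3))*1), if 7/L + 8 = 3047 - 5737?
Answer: 0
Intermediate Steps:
Q(T) = 0
L = -7/2698 (L = 7/(-8 + (3047 - 5737)) = 7/(-8 - 2690) = 7/(-2698) = 7*(-1/2698) = -7/2698 ≈ -0.0025945)
L*Q((6*(-3))*1) = -7/2698*0 = 0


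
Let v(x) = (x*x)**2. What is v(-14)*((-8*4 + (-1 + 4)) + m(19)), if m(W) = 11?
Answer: -691488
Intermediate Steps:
v(x) = x**4 (v(x) = (x**2)**2 = x**4)
v(-14)*((-8*4 + (-1 + 4)) + m(19)) = (-14)**4*((-8*4 + (-1 + 4)) + 11) = 38416*((-32 + 3) + 11) = 38416*(-29 + 11) = 38416*(-18) = -691488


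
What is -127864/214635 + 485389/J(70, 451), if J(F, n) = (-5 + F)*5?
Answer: 20827982443/13951275 ≈ 1492.9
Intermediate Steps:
J(F, n) = -25 + 5*F
-127864/214635 + 485389/J(70, 451) = -127864/214635 + 485389/(-25 + 5*70) = -127864*1/214635 + 485389/(-25 + 350) = -127864/214635 + 485389/325 = 20827982443/13951275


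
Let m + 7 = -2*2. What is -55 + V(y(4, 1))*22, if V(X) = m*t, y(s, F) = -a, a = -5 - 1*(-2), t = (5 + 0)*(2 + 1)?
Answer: -3685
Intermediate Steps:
m = -11 (m = -7 - 2*2 = -7 - 4 = -11)
t = 15 (t = 5*3 = 15)
a = -3 (a = -5 + 2 = -3)
y(s, F) = 3 (y(s, F) = -1*(-3) = 3)
V(X) = -165 (V(X) = -11*15 = -165)
-55 + V(y(4, 1))*22 = -55 - 165*22 = -55 - 3630 = -3685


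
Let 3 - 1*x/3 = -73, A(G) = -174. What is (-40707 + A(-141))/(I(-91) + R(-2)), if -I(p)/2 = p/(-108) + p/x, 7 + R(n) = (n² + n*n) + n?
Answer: 20971953/968 ≈ 21665.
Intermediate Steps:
R(n) = -7 + n + 2*n² (R(n) = -7 + ((n² + n*n) + n) = -7 + ((n² + n²) + n) = -7 + (2*n² + n) = -7 + (n + 2*n²) = -7 + n + 2*n²)
x = 228 (x = 9 - 3*(-73) = 9 + 219 = 228)
I(p) = 5*p/513 (I(p) = -2*(p/(-108) + p/228) = -2*(p*(-1/108) + p*(1/228)) = -2*(-p/108 + p/228) = -(-5)*p/513 = 5*p/513)
(-40707 + A(-141))/(I(-91) + R(-2)) = (-40707 - 174)/((5/513)*(-91) + (-7 - 2 + 2*(-2)²)) = -40881/(-455/513 + (-7 - 2 + 2*4)) = -40881/(-455/513 + (-7 - 2 + 8)) = -40881/(-455/513 - 1) = -40881/(-968/513) = -40881*(-513/968) = 20971953/968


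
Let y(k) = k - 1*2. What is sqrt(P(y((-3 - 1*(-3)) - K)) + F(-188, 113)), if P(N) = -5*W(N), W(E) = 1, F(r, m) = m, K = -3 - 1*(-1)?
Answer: 6*sqrt(3) ≈ 10.392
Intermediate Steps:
K = -2 (K = -3 + 1 = -2)
y(k) = -2 + k (y(k) = k - 2 = -2 + k)
P(N) = -5 (P(N) = -5*1 = -5)
sqrt(P(y((-3 - 1*(-3)) - K)) + F(-188, 113)) = sqrt(-5 + 113) = sqrt(108) = 6*sqrt(3)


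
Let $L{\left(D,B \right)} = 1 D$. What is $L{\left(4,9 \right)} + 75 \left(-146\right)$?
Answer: $-10946$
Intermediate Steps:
$L{\left(D,B \right)} = D$
$L{\left(4,9 \right)} + 75 \left(-146\right) = 4 + 75 \left(-146\right) = 4 - 10950 = -10946$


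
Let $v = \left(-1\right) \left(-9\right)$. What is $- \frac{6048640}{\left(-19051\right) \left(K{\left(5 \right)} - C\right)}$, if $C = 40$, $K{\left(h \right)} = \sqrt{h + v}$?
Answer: $- \frac{9305600}{1162111} - \frac{232640 \sqrt{14}}{1162111} \approx -8.7565$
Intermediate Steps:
$v = 9$
$K{\left(h \right)} = \sqrt{9 + h}$ ($K{\left(h \right)} = \sqrt{h + 9} = \sqrt{9 + h}$)
$- \frac{6048640}{\left(-19051\right) \left(K{\left(5 \right)} - C\right)} = - \frac{6048640}{\left(-19051\right) \left(\sqrt{9 + 5} - 40\right)} = - \frac{6048640}{\left(-19051\right) \left(\sqrt{14} - 40\right)} = - \frac{6048640}{\left(-19051\right) \left(-40 + \sqrt{14}\right)} = - \frac{6048640}{762040 - 19051 \sqrt{14}}$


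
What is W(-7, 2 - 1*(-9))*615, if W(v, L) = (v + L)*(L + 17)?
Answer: 68880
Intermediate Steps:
W(v, L) = (17 + L)*(L + v) (W(v, L) = (L + v)*(17 + L) = (17 + L)*(L + v))
W(-7, 2 - 1*(-9))*615 = ((2 - 1*(-9))**2 + 17*(2 - 1*(-9)) + 17*(-7) + (2 - 1*(-9))*(-7))*615 = ((2 + 9)**2 + 17*(2 + 9) - 119 + (2 + 9)*(-7))*615 = (11**2 + 17*11 - 119 + 11*(-7))*615 = (121 + 187 - 119 - 77)*615 = 112*615 = 68880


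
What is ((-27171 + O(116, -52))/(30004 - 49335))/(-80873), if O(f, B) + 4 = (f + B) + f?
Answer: -26995/1563355963 ≈ -1.7267e-5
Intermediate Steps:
O(f, B) = -4 + B + 2*f (O(f, B) = -4 + ((f + B) + f) = -4 + ((B + f) + f) = -4 + (B + 2*f) = -4 + B + 2*f)
((-27171 + O(116, -52))/(30004 - 49335))/(-80873) = ((-27171 + (-4 - 52 + 2*116))/(30004 - 49335))/(-80873) = ((-27171 + (-4 - 52 + 232))/(-19331))*(-1/80873) = ((-27171 + 176)*(-1/19331))*(-1/80873) = -26995*(-1/19331)*(-1/80873) = (26995/19331)*(-1/80873) = -26995/1563355963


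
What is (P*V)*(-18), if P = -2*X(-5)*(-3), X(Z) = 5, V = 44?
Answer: -23760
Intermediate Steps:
P = 30 (P = -2*5*(-3) = -10*(-3) = 30)
(P*V)*(-18) = (30*44)*(-18) = 1320*(-18) = -23760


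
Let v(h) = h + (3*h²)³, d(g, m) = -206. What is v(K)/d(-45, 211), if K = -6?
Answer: -629853/103 ≈ -6115.1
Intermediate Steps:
v(h) = h + 27*h⁶
v(K)/d(-45, 211) = (-6 + 27*(-6)⁶)/(-206) = -(-6 + 27*46656)/206 = -(-6 + 1259712)/206 = -1/206*1259706 = -629853/103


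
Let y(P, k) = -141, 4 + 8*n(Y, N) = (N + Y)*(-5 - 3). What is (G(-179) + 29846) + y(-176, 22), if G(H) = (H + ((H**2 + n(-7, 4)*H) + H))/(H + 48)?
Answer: 7720239/262 ≈ 29467.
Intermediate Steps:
n(Y, N) = -1/2 - N - Y (n(Y, N) = -1/2 + ((N + Y)*(-5 - 3))/8 = -1/2 + ((N + Y)*(-8))/8 = -1/2 + (-8*N - 8*Y)/8 = -1/2 + (-N - Y) = -1/2 - N - Y)
G(H) = (H**2 + 9*H/2)/(48 + H) (G(H) = (H + ((H**2 + (-1/2 - 1*4 - 1*(-7))*H) + H))/(H + 48) = (H + ((H**2 + (-1/2 - 4 + 7)*H) + H))/(48 + H) = (H + ((H**2 + 5*H/2) + H))/(48 + H) = (H + (H**2 + 7*H/2))/(48 + H) = (H**2 + 9*H/2)/(48 + H))
(G(-179) + 29846) + y(-176, 22) = ((1/2)*(-179)*(9 + 2*(-179))/(48 - 179) + 29846) - 141 = ((1/2)*(-179)*(9 - 358)/(-131) + 29846) - 141 = ((1/2)*(-179)*(-1/131)*(-349) + 29846) - 141 = (-62471/262 + 29846) - 141 = 7757181/262 - 141 = 7720239/262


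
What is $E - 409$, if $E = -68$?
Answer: $-477$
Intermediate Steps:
$E - 409 = -68 - 409 = -477$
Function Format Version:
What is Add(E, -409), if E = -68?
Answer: -477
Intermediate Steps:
Add(E, -409) = Add(-68, -409) = -477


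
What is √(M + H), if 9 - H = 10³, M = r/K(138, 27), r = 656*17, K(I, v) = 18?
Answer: I*√3343/3 ≈ 19.273*I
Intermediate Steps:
r = 11152
M = 5576/9 (M = 11152/18 = 11152*(1/18) = 5576/9 ≈ 619.56)
H = -991 (H = 9 - 1*10³ = 9 - 1*1000 = 9 - 1000 = -991)
√(M + H) = √(5576/9 - 991) = √(-3343/9) = I*√3343/3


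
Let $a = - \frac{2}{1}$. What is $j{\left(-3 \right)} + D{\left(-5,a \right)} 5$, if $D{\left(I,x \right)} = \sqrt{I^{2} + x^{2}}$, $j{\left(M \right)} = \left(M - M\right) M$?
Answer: $5 \sqrt{29} \approx 26.926$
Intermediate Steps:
$a = -2$ ($a = \left(-2\right) 1 = -2$)
$j{\left(M \right)} = 0$ ($j{\left(M \right)} = 0 M = 0$)
$j{\left(-3 \right)} + D{\left(-5,a \right)} 5 = 0 + \sqrt{\left(-5\right)^{2} + \left(-2\right)^{2}} \cdot 5 = 0 + \sqrt{25 + 4} \cdot 5 = 0 + \sqrt{29} \cdot 5 = 0 + 5 \sqrt{29} = 5 \sqrt{29}$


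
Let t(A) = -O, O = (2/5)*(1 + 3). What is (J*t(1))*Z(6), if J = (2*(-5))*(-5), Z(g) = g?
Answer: -480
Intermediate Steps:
O = 8/5 (O = (2*(⅕))*4 = (⅖)*4 = 8/5 ≈ 1.6000)
t(A) = -8/5 (t(A) = -1*8/5 = -8/5)
J = 50 (J = -10*(-5) = 50)
(J*t(1))*Z(6) = (50*(-8/5))*6 = -80*6 = -480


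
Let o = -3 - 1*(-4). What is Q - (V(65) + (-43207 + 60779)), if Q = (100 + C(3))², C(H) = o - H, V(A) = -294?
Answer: -7674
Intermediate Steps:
o = 1 (o = -3 + 4 = 1)
C(H) = 1 - H
Q = 9604 (Q = (100 + (1 - 1*3))² = (100 + (1 - 3))² = (100 - 2)² = 98² = 9604)
Q - (V(65) + (-43207 + 60779)) = 9604 - (-294 + (-43207 + 60779)) = 9604 - (-294 + 17572) = 9604 - 1*17278 = 9604 - 17278 = -7674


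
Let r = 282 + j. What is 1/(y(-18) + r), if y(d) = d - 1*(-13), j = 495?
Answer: 1/772 ≈ 0.0012953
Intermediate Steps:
y(d) = 13 + d (y(d) = d + 13 = 13 + d)
r = 777 (r = 282 + 495 = 777)
1/(y(-18) + r) = 1/((13 - 18) + 777) = 1/(-5 + 777) = 1/772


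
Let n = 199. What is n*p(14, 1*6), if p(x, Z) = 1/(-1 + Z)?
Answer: 199/5 ≈ 39.800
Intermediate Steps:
n*p(14, 1*6) = 199/(-1 + 1*6) = 199/(-1 + 6) = 199/5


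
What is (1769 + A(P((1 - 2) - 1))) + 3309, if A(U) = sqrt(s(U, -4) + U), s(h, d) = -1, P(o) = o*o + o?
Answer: 5079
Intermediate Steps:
P(o) = o + o**2 (P(o) = o**2 + o = o + o**2)
A(U) = sqrt(-1 + U)
(1769 + A(P((1 - 2) - 1))) + 3309 = (1769 + sqrt(-1 + ((1 - 2) - 1)*(1 + ((1 - 2) - 1)))) + 3309 = (1769 + sqrt(-1 + (-1 - 1)*(1 + (-1 - 1)))) + 3309 = (1769 + sqrt(-1 - 2*(1 - 2))) + 3309 = (1769 + sqrt(-1 - 2*(-1))) + 3309 = (1769 + sqrt(-1 + 2)) + 3309 = (1769 + sqrt(1)) + 3309 = (1769 + 1) + 3309 = 1770 + 3309 = 5079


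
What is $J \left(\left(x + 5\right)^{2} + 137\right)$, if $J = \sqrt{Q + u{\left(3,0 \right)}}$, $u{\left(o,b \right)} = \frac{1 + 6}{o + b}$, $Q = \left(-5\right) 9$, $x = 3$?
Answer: $536 i \sqrt{6} \approx 1312.9 i$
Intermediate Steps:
$Q = -45$
$u{\left(o,b \right)} = \frac{7}{b + o}$
$J = \frac{8 i \sqrt{6}}{3}$ ($J = \sqrt{-45 + \frac{7}{0 + 3}} = \sqrt{-45 + \frac{7}{3}} = \sqrt{- \frac{128}{3}} = \frac{8 i \sqrt{6}}{3} \approx 6.532 i$)
$J \left(\left(x + 5\right)^{2} + 137\right) = \frac{8 i \sqrt{6}}{3} \left(\left(3 + 5\right)^{2} + 137\right) = \frac{8 i \sqrt{6}}{3} \left(8^{2} + 137\right) = \frac{8 i \sqrt{6}}{3} \left(64 + 137\right) = \frac{8 i \sqrt{6}}{3} \cdot 201 = 536 i \sqrt{6}$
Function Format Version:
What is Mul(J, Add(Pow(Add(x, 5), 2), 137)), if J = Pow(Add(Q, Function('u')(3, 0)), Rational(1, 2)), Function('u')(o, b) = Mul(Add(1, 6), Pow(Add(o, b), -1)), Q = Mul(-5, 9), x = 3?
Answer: Mul(536, I, Pow(6, Rational(1, 2))) ≈ Mul(1312.9, I)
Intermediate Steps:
Q = -45
Function('u')(o, b) = Mul(7, Pow(Add(b, o), -1))
J = Mul(Rational(8, 3), I, Pow(6, Rational(1, 2))) (J = Pow(Add(-45, Mul(7, Pow(Add(0, 3), -1))), Rational(1, 2)) = Pow(Add(-45, Mul(7, Pow(3, -1))), Rational(1, 2)) = Pow(Add(-45, Mul(7, Rational(1, 3))), Rational(1, 2)) = Pow(Add(-45, Rational(7, 3)), Rational(1, 2)) = Pow(Rational(-128, 3), Rational(1, 2)) = Mul(Rational(8, 3), I, Pow(6, Rational(1, 2))) ≈ Mul(6.5320, I))
Mul(J, Add(Pow(Add(x, 5), 2), 137)) = Mul(Mul(Rational(8, 3), I, Pow(6, Rational(1, 2))), Add(Pow(Add(3, 5), 2), 137)) = Mul(Mul(Rational(8, 3), I, Pow(6, Rational(1, 2))), Add(Pow(8, 2), 137)) = Mul(Mul(Rational(8, 3), I, Pow(6, Rational(1, 2))), Add(64, 137)) = Mul(Mul(Rational(8, 3), I, Pow(6, Rational(1, 2))), 201) = Mul(536, I, Pow(6, Rational(1, 2)))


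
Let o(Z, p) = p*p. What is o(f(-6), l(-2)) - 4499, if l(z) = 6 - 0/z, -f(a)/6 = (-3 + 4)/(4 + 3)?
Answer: -4463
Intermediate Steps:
f(a) = -6/7 (f(a) = -6*(-3 + 4)/(4 + 3) = -6/7)
l(z) = 6 (l(z) = 6 - 1*0 = 6 + 0 = 6)
o(Z, p) = p²
o(f(-6), l(-2)) - 4499 = 6² - 4499 = 36 - 4499 = -4463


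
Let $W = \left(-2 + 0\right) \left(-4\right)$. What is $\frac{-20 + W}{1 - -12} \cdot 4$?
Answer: $- \frac{48}{13} \approx -3.6923$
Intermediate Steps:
$W = 8$ ($W = \left(-2\right) \left(-4\right) = 8$)
$\frac{-20 + W}{1 - -12} \cdot 4 = \frac{-20 + 8}{1 - -12} \cdot 4 = - \frac{12}{1 + 12} \cdot 4 = - \frac{12}{13} \cdot 4 = \left(-12\right) \frac{1}{13} \cdot 4 = \left(- \frac{12}{13}\right) 4 = - \frac{48}{13}$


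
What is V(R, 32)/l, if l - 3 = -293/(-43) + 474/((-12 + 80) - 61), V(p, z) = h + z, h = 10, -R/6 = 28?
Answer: 6321/11668 ≈ 0.54174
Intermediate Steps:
R = -168 (R = -6*28 = -168)
V(p, z) = 10 + z
l = 23336/301 (l = 3 + (-293/(-43) + 474/((-12 + 80) - 61)) = 3 + (-293*(-1/43) + 474/(68 - 61)) = 3 + (293/43 + 474/7) = 3 + 22433/301 = 23336/301 ≈ 77.528)
V(R, 32)/l = (10 + 32)/(23336/301) = 42*(301/23336) = 6321/11668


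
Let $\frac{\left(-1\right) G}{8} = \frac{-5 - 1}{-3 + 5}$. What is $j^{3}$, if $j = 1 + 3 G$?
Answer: $389017$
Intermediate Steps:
$G = 24$ ($G = - 8 \frac{-5 - 1}{-3 + 5} = - 8 \left(- \frac{6}{2}\right) = - 8 \left(\left(-6\right) \frac{1}{2}\right) = \left(-8\right) \left(-3\right) = 24$)
$j = 73$ ($j = 1 + 3 \cdot 24 = 1 + 72 = 73$)
$j^{3} = 73^{3} = 389017$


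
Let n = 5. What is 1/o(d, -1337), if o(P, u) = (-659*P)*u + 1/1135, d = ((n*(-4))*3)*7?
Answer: -1135/420012266099 ≈ -2.7023e-9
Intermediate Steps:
d = -420 (d = ((5*(-4))*3)*7 = -20*3*7 = -60*7 = -420)
o(P, u) = 1/1135 - 659*P*u (o(P, u) = -659*P*u + 1/1135 = 1/1135 - 659*P*u)
1/o(d, -1337) = 1/(1/1135 - 659*(-420)*(-1337)) = 1/(1/1135 - 370054860) = 1/(-420012266099/1135) = -1135/420012266099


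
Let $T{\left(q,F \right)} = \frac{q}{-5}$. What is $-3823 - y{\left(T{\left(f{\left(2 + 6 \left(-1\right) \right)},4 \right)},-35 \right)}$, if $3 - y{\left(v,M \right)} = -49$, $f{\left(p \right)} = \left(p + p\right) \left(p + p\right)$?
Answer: $-3875$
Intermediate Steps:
$f{\left(p \right)} = 4 p^{2}$ ($f{\left(p \right)} = 2 p 2 p = 4 p^{2}$)
$T{\left(q,F \right)} = - \frac{q}{5}$ ($T{\left(q,F \right)} = q \left(- \frac{1}{5}\right) = - \frac{q}{5}$)
$y{\left(v,M \right)} = 52$ ($y{\left(v,M \right)} = 3 - -49 = 3 + 49 = 52$)
$-3823 - y{\left(T{\left(f{\left(2 + 6 \left(-1\right) \right)},4 \right)},-35 \right)} = -3823 - 52 = -3875$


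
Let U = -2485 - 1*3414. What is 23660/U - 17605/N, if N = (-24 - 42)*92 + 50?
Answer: -38628625/35523778 ≈ -1.0874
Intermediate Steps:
U = -5899 (U = -2485 - 3414 = -5899)
N = -6022 (N = -66*92 + 50 = -6072 + 50 = -6022)
23660/U - 17605/N = 23660/(-5899) - 17605/(-6022) = 23660*(-1/5899) - 17605*(-1/6022) = -23660/5899 + 17605/6022 = -38628625/35523778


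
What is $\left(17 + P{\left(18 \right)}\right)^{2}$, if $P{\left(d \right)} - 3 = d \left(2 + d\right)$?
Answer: $144400$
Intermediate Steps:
$P{\left(d \right)} = 3 + d \left(2 + d\right)$
$\left(17 + P{\left(18 \right)}\right)^{2} = \left(17 + \left(3 + 18^{2} + 2 \cdot 18\right)\right)^{2} = \left(17 + \left(3 + 324 + 36\right)\right)^{2} = \left(17 + 363\right)^{2} = 380^{2} = 144400$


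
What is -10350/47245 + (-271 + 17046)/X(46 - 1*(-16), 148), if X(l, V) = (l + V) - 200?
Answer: 31697255/18898 ≈ 1677.3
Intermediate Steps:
X(l, V) = -200 + V + l (X(l, V) = (V + l) - 200 = -200 + V + l)
-10350/47245 + (-271 + 17046)/X(46 - 1*(-16), 148) = -10350/47245 + (-271 + 17046)/(-200 + 148 + (46 - 1*(-16))) = -10350*1/47245 + 16775/(-200 + 148 + (46 + 16)) = -2070/9449 + 16775/(-200 + 148 + 62) = -2070/9449 + 16775/10 = -2070/9449 + 16775*(⅒) = -2070/9449 + 3355/2 = 31697255/18898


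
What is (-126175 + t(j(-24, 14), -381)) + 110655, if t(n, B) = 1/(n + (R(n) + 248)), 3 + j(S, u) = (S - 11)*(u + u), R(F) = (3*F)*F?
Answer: -44979008639/2898132 ≈ -15520.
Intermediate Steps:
R(F) = 3*F²
j(S, u) = -3 + 2*u*(-11 + S) (j(S, u) = -3 + (S - 11)*(u + u) = -3 + (-11 + S)*(2*u) = -3 + 2*u*(-11 + S))
t(n, B) = 1/(248 + n + 3*n²) (t(n, B) = 1/(n + (3*n² + 248)) = 1/(n + (248 + 3*n²)) = 1/(248 + n + 3*n²))
(-126175 + t(j(-24, 14), -381)) + 110655 = (-126175 + 1/(248 + (-3 - 22*14 + 2*(-24)*14) + 3*(-3 - 22*14 + 2*(-24)*14)²)) + 110655 = (-126175 + 1/(248 + (-3 - 308 - 672) + 3*(-3 - 308 - 672)²)) + 110655 = (-126175 + 1/(248 - 983 + 3*(-983)²)) + 110655 = (-126175 + 1/(248 - 983 + 3*966289)) + 110655 = (-126175 + 1/(248 - 983 + 2898867)) + 110655 = (-126175 + 1/2898132) + 110655 = -365671805099/2898132 + 110655 = -44979008639/2898132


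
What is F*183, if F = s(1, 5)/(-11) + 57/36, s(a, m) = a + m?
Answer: 8357/44 ≈ 189.93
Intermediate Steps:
F = 137/132 (F = (1 + 5)/(-11) + 57/36 = 6*(-1/11) + 57*(1/36) = -6/11 + 19/12 = 137/132 ≈ 1.0379)
F*183 = (137/132)*183 = 8357/44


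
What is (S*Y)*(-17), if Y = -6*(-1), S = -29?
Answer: 2958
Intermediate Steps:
Y = 6
(S*Y)*(-17) = -29*6*(-17) = -174*(-17) = 2958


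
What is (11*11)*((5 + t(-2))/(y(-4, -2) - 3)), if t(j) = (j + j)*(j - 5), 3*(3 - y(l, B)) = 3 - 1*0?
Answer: -3993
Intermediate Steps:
y(l, B) = 2 (y(l, B) = 3 - (3 - 1*0)/3 = 3 - (3 + 0)/3 = 3 - 1/3*3 = 3 - 1 = 2)
t(j) = 2*j*(-5 + j) (t(j) = (2*j)*(-5 + j) = 2*j*(-5 + j))
(11*11)*((5 + t(-2))/(y(-4, -2) - 3)) = (11*11)*((5 + 2*(-2)*(-5 - 2))/(2 - 3)) = 121*((5 + 2*(-2)*(-7))/(-1)) = 121*((5 + 28)*(-1)) = 121*(33*(-1)) = 121*(-33) = -3993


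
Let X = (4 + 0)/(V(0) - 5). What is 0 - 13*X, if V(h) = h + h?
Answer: 52/5 ≈ 10.400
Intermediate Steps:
V(h) = 2*h
X = -⅘ (X = (4 + 0)/(2*0 - 5) = 4/(0 - 5) = 4/(-5) = 4*(-⅕) = -⅘ ≈ -0.80000)
0 - 13*X = 0 - 13*(-⅘) = 0 + 52/5 = 52/5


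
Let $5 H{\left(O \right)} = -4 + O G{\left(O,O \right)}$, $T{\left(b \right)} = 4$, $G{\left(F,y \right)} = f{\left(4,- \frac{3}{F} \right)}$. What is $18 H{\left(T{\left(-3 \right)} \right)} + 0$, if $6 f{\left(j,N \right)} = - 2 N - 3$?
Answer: $-18$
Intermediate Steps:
$f{\left(j,N \right)} = - \frac{1}{2} - \frac{N}{3}$ ($f{\left(j,N \right)} = \frac{- 2 N - 3}{6} = \frac{-3 - 2 N}{6} = - \frac{1}{2} - \frac{N}{3}$)
$G{\left(F,y \right)} = - \frac{1}{2} + \frac{1}{F}$ ($G{\left(F,y \right)} = - \frac{1}{2} - \frac{\left(-3\right) \frac{1}{F}}{3} = - \frac{1}{2} + \frac{1}{F}$)
$H{\left(O \right)} = - \frac{3}{5} - \frac{O}{10}$ ($H{\left(O \right)} = \frac{-4 + O \frac{2 - O}{2 O}}{5} = \frac{-4 - \left(-1 + \frac{O}{2}\right)}{5} = \frac{-3 - \frac{O}{2}}{5} = - \frac{3}{5} - \frac{O}{10}$)
$18 H{\left(T{\left(-3 \right)} \right)} + 0 = 18 \left(- \frac{3}{5} - \frac{2}{5}\right) + 0 = 18 \left(-1\right) + 0 = -18 + 0 = -18$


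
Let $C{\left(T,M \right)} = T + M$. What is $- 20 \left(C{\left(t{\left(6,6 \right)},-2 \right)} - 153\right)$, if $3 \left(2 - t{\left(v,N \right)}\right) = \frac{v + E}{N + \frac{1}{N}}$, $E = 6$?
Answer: $\frac{113700}{37} \approx 3073.0$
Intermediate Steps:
$t{\left(v,N \right)} = 2 - \frac{6 + v}{3 \left(N + \frac{1}{N}\right)}$ ($t{\left(v,N \right)} = 2 - \frac{\left(v + 6\right) \frac{1}{N + \frac{1}{N}}}{3} = 2 - \frac{\left(6 + v\right) \frac{1}{N + \frac{1}{N}}}{3} = 2 - \frac{\frac{1}{N + \frac{1}{N}} \left(6 + v\right)}{3} = 2 - \frac{6 + v}{3 \left(N + \frac{1}{N}\right)}$)
$C{\left(T,M \right)} = M + T$
$- 20 \left(C{\left(t{\left(6,6 \right)},-2 \right)} - 153\right) = - 20 \left(\left(-2 + \frac{6 - 36 + 6 \cdot 6^{2} - 6 \cdot 6}{3 \left(1 + 6^{2}\right)}\right) - 153\right) = - 20 \left(\left(-2 + \frac{6 - 36 + 6 \cdot 36 - 36}{3 \left(1 + 36\right)}\right) - 153\right) = - 20 \left(\left(-2 + \frac{6 - 36 + 216 - 36}{3 \cdot 37}\right) - 153\right) = - 20 \left(\left(-2 + \frac{1}{3} \cdot \frac{1}{37} \cdot 150\right) - 153\right) = - 20 \left(\left(-2 + \frac{50}{37}\right) - 153\right) = - 20 \left(- \frac{24}{37} - 153\right) = \left(-20\right) \left(- \frac{5685}{37}\right) = \frac{113700}{37}$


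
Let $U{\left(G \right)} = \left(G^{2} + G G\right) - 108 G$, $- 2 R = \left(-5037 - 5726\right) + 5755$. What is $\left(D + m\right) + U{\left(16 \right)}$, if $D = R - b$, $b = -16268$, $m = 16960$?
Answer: $34516$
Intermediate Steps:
$R = 2504$ ($R = - \frac{\left(-5037 - 5726\right) + 5755}{2} = - \frac{-10763 + 5755}{2} = \left(- \frac{1}{2}\right) \left(-5008\right) = 2504$)
$U{\left(G \right)} = - 108 G + 2 G^{2}$ ($U{\left(G \right)} = \left(G^{2} + G^{2}\right) - 108 G = 2 G^{2} - 108 G = - 108 G + 2 G^{2}$)
$D = 18772$ ($D = 2504 - -16268 = 2504 + 16268 = 18772$)
$\left(D + m\right) + U{\left(16 \right)} = \left(18772 + 16960\right) + 2 \cdot 16 \left(-54 + 16\right) = 35732 + 2 \cdot 16 \left(-38\right) = 35732 - 1216 = 34516$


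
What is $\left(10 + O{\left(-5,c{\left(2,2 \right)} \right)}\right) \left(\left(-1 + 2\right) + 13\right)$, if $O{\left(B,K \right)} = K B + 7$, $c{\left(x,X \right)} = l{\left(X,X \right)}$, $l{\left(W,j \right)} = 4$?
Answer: $-42$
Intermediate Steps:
$c{\left(x,X \right)} = 4$
$O{\left(B,K \right)} = 7 + B K$ ($O{\left(B,K \right)} = B K + 7 = 7 + B K$)
$\left(10 + O{\left(-5,c{\left(2,2 \right)} \right)}\right) \left(\left(-1 + 2\right) + 13\right) = \left(10 + \left(7 - 20\right)\right) \left(\left(-1 + 2\right) + 13\right) = \left(10 + \left(7 - 20\right)\right) \left(1 + 13\right) = \left(10 - 13\right) 14 = \left(-3\right) 14 = -42$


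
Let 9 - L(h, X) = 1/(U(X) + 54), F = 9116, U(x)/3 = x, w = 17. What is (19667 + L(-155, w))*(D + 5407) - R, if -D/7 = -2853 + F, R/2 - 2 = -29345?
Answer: -79397674856/105 ≈ -7.5617e+8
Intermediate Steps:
U(x) = 3*x
R = -58686 (R = 4 + 2*(-29345) = 4 - 58690 = -58686)
L(h, X) = 9 - 1/(54 + 3*X) (L(h, X) = 9 - 1/(3*X + 54) = 9 - 1/(54 + 3*X))
D = -43841 (D = -7*(-2853 + 9116) = -7*6263 = -43841)
(19667 + L(-155, w))*(D + 5407) - R = (19667 + (485 + 27*17)/(3*(18 + 17)))*(-43841 + 5407) - 1*(-58686) = (19667 + (⅓)*(485 + 459)/35)*(-38434) + 58686 = (19667 + (⅓)*(1/35)*944)*(-38434) + 58686 = (19667 + 944/105)*(-38434) + 58686 = (2065979/105)*(-38434) + 58686 = -79403836886/105 + 58686 = -79397674856/105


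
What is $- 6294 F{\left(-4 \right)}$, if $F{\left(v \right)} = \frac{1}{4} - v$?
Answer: $- \frac{53499}{2} \approx -26750.0$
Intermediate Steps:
$F{\left(v \right)} = \frac{1}{4} - v$
$- 6294 F{\left(-4 \right)} = - 6294 \left(\frac{1}{4} - -4\right) = - 6294 \left(\frac{1}{4} + 4\right) = \left(-6294\right) \frac{17}{4} = - \frac{53499}{2}$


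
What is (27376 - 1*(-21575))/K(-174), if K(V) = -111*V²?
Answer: -49/3364 ≈ -0.014566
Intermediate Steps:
(27376 - 1*(-21575))/K(-174) = (27376 - 1*(-21575))/((-111*(-174)²)) = (27376 + 21575)/((-111*30276)) = 48951/(-3360636) = 48951*(-1/3360636) = -49/3364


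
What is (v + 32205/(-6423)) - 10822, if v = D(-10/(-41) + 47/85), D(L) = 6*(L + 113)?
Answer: -75690027573/7461385 ≈ -10144.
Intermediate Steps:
D(L) = 678 + 6*L (D(L) = 6*(113 + L) = 678 + 6*L)
v = 2379492/3485 (v = 678 + 6*(-10/(-41) + 47/85) = 678 + 6*(-10*(-1/41) + 47*(1/85)) = 678 + 6*(10/41 + 47/85) = 678 + 6*(2777/3485) = 678 + 16662/3485 = 2379492/3485 ≈ 682.78)
(v + 32205/(-6423)) - 10822 = (2379492/3485 + 32205/(-6423)) - 10822 = (2379492/3485 + 32205*(-1/6423)) - 10822 = (2379492/3485 - 10735/2141) - 10822 = 5057080897/7461385 - 10822 = -75690027573/7461385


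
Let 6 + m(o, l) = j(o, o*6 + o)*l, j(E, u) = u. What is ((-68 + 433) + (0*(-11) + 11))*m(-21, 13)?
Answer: -720792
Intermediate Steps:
m(o, l) = -6 + 7*l*o (m(o, l) = -6 + (o*6 + o)*l = -6 + (6*o + o)*l = -6 + (7*o)*l = -6 + 7*l*o)
((-68 + 433) + (0*(-11) + 11))*m(-21, 13) = ((-68 + 433) + (0*(-11) + 11))*(-6 + 7*13*(-21)) = (365 + (0 + 11))*(-6 - 1911) = (365 + 11)*(-1917) = 376*(-1917) = -720792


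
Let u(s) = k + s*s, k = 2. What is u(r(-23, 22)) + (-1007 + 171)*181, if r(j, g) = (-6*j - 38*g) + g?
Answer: 305662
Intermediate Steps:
r(j, g) = -37*g - 6*j (r(j, g) = (-38*g - 6*j) + g = -37*g - 6*j)
u(s) = 2 + s**2 (u(s) = 2 + s*s = 2 + s**2)
u(r(-23, 22)) + (-1007 + 171)*181 = (2 + (-37*22 - 6*(-23))**2) + (-1007 + 171)*181 = (2 + (-814 + 138)**2) - 836*181 = (2 + (-676)**2) - 151316 = (2 + 456976) - 151316 = 456978 - 151316 = 305662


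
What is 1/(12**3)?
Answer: 1/1728 ≈ 0.00057870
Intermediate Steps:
1/(12**3) = 1/1728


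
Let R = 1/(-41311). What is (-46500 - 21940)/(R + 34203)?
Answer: -706831210/353240033 ≈ -2.0010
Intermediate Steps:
R = -1/41311 ≈ -2.4207e-5
(-46500 - 21940)/(R + 34203) = (-46500 - 21940)/(-1/41311 + 34203) = -68440/1412960132/41311 = -68440*41311/1412960132 = -706831210/353240033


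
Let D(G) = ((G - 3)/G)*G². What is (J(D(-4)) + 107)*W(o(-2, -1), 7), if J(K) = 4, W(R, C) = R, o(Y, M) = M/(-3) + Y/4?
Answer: -37/2 ≈ -18.500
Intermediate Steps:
o(Y, M) = -M/3 + Y/4 (o(Y, M) = M*(-⅓) + Y*(¼) = -M/3 + Y/4)
D(G) = G*(-3 + G) (D(G) = ((-3 + G)/G)*G² = G*(-3 + G))
(J(D(-4)) + 107)*W(o(-2, -1), 7) = (4 + 107)*(-⅓*(-1) + (¼)*(-2)) = 111*(⅓ - ½) = 111*(-⅙) = -37/2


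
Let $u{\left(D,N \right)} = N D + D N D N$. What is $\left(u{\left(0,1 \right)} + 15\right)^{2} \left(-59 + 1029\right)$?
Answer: $218250$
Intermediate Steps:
$u{\left(D,N \right)} = D N + D^{2} N^{2}$ ($u{\left(D,N \right)} = D N + D D N N = D N + N D^{2} N = D N + D^{2} N^{2}$)
$\left(u{\left(0,1 \right)} + 15\right)^{2} \left(-59 + 1029\right) = \left(0 \cdot 1 \left(1 + 0 \cdot 1\right) + 15\right)^{2} \left(-59 + 1029\right) = \left(0 \cdot 1 \left(1 + 0\right) + 15\right)^{2} \cdot 970 = \left(0 \cdot 1 \cdot 1 + 15\right)^{2} \cdot 970 = \left(0 + 15\right)^{2} \cdot 970 = 15^{2} \cdot 970 = 225 \cdot 970 = 218250$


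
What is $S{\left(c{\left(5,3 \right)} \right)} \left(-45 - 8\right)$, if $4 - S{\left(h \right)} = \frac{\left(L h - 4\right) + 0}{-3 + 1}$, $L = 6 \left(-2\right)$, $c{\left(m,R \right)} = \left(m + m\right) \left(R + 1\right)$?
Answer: $12614$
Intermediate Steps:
$c{\left(m,R \right)} = 2 m \left(1 + R\right)$
$L = -12$
$S{\left(h \right)} = 2 - 6 h$ ($S{\left(h \right)} = 4 - \frac{\left(- 12 h - 4\right) + 0}{-3 + 1} = 4 - \frac{\left(-4 - 12 h\right) + 0}{-2} = 4 - \left(-4 - 12 h\right) \left(- \frac{1}{2}\right) = 4 - \left(2 + 6 h\right) = 2 - 6 h$)
$S{\left(c{\left(5,3 \right)} \right)} \left(-45 - 8\right) = \left(2 - 6 \cdot 2 \cdot 5 \left(1 + 3\right)\right) \left(-45 - 8\right) = \left(2 - 6 \cdot 2 \cdot 5 \cdot 4\right) \left(-53\right) = \left(2 - 240\right) \left(-53\right) = \left(-238\right) \left(-53\right) = 12614$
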